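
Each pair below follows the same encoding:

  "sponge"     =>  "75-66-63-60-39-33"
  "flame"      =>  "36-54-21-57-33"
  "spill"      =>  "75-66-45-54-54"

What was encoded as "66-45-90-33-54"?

pixel

s(#19)→75 and p(#16)→66: differences scale by 3, so n = 3·pos + 18. The formula is n = 3×(alphabet index, a=1) + 18.
Undoing it on 66-45-90-33-54: 66→(66−18)÷3=16=p, 45→(45−18)÷3=9=i, 90→(90−18)÷3=24=x, 33→(33−18)÷3=5=e, 54→(54−18)÷3=12=l.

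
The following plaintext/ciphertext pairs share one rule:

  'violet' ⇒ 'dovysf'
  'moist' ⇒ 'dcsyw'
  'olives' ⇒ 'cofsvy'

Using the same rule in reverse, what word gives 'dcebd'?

trust

The word is reversed, then every letter is shifted forward by 10.
Undoing it on dcebd: shift back: d−10=t, c−10=s, e−10=u, b−10=r, d−10=t → tsurt; then reverse → trust.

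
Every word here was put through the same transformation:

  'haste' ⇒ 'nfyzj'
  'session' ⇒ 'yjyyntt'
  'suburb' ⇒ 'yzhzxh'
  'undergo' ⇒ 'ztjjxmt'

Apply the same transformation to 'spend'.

The shift depends on letter class: consonant h→n is +6, but vowel a→f is +5. Two shifts are in play — +5 for a/e/i/o/u, +6 for every other letter.
Applying it to spend: s(cons)+6=y, p(cons)+6=v, e(vowel)+5=j, n(cons)+6=t, d(cons)+6=j.

yvjtj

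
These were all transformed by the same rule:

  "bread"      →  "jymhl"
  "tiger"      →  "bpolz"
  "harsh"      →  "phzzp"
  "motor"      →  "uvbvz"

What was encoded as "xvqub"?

point

A repeating key of period 2 is used — shifts +8, +7 over and over.
Decoding xvqub: x−8=p, v−7=o, q−8=i, u−7=n, b−8=t.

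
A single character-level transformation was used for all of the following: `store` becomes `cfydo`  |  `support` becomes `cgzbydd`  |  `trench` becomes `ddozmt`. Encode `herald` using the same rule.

rqbmvp

Shifts by position in store: pos 0: s→c (+10), pos 1: t→f (+12), pos 2: o→y (+10), pos 3: r→d (+12) — repeating every 2. It's a Vigenère-style cipher with numeric key [10,12]: position i shifts by key[i mod 2].
Applying it to herald: h+10=r, e+12=q, r+10=b, a+12=m, l+10=v, d+12=p.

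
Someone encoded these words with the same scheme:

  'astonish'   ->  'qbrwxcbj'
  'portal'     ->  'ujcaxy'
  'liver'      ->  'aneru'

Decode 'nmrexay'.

Read the word backwards and shift each letter +9.
Undoing it on nmrexay: shift back: n−9=e, m−9=d, r−9=i, e−9=v, x−9=o, a−9=r, y−9=p → edivorp; then reverse → provide.

provide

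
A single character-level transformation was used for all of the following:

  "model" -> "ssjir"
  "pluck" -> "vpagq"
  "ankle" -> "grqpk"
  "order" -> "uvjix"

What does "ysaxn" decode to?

south

Shifts by position in model: pos 0: m→s (+6), pos 1: o→s (+4), pos 2: d→j (+6), pos 3: e→i (+4) — repeating every 2. A repeating key of period 2 is used — shifts +6, +4 over and over.
Reversing it on ysaxn: y−6=s, s−4=o, a−6=u, x−4=t, n−6=h.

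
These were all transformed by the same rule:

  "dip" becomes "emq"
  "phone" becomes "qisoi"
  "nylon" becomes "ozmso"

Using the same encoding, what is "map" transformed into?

neq

The shift depends on letter class: consonant d→e is +1, but vowel i→m is +4. Two shifts are in play — +4 for a/e/i/o/u, +1 for every other letter.
Applying it to map: m(cons)+1=n, a(vowel)+4=e, p(cons)+1=q.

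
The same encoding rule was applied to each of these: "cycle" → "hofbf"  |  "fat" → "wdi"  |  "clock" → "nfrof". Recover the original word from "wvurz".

worst

The output letters match the input read backwards, each shifted +3: cycle reversed is elcyc. Read the word backwards and shift each letter +3.
Undoing it on wvurz: shift back: w−3=t, v−3=s, u−3=r, r−3=o, z−3=w → tsrow; then reverse → worst.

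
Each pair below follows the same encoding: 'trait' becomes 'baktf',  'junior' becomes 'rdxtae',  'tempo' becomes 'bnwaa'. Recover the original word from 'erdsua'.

within

In trait: t→b is +8, r→a is +9, a→k is +10, i→t is +11 — the shift increases by 1 each position. Each letter shifts forward by (position + 8), i.e. 8, 9, 10, … — the shift grows by one for each successive letter.
Undoing it on erdsua: e−8=w, r−9=i, d−10=t, s−11=h, u−12=i, a−13=n.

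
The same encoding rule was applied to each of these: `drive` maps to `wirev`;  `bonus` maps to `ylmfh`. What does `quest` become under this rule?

Each pair mirrors across the alphabet (d↔w, r↔i, i↔r): positions sum to 25. This is the alphabet-reversal cipher (Atbash): a becomes z, b becomes y, etc.
For quest: q↔j, u↔f, e↔v, s↔h, t↔g.

jfvhg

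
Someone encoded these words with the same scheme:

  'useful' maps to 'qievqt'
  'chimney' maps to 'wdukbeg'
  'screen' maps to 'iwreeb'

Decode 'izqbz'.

stunt

This is an affine cipher: with a=0,…,z=25, each position x becomes (17x+14) mod 26.
Decoding izqbz: i(8)→23·(8−14)≡18=s; z(25)→23·(25−14)≡19=t; q(16)→23·(16−14)≡20=u; b(1)→23·(1−14)≡13=n; z(25)→23·(25−14)≡19=t (all mod 26).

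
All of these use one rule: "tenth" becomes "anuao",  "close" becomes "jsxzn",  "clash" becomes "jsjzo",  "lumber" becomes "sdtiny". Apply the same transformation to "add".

jkk

The shift depends on letter class: consonant t→a is +7, but vowel e→n is +9. Two shifts are in play — +9 for a/e/i/o/u, +7 for every other letter.
On add: a(vowel)+9=j, d(cons)+7=k, d(cons)+7=k.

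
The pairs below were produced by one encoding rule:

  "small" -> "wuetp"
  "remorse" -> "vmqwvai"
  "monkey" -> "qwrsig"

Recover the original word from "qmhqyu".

medium

Shifts by position in small: pos 0: s→w (+4), pos 1: m→u (+8), pos 2: a→e (+4), pos 3: l→t (+8) — repeating every 2. The shifts repeat in a cycle of length 2: positions 0,1,… shift by +4, +8, then the pattern repeats.
Reversing it on qmhqyu: q−4=m, m−8=e, h−4=d, q−8=i, y−4=u, u−8=m.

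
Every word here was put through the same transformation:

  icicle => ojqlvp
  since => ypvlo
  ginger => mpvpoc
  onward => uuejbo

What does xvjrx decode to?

robin

Letter i (0-indexed) is shifted by i+6, so successive shifts are 6, 7, 8, ….
Reversing it on xvjrx: x−6=r, v−7=o, j−8=b, r−9=i, x−10=n.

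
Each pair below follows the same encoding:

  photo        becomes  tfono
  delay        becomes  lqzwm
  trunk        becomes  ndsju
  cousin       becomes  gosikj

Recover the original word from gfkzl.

child

p(15)→t(19) and h(7)→f(5) fit y≡5x+22 (mod 26); the inverse of 5 mod 26 is 21. Treating letters as 0–25, the rule is x ↦ 5x + 22 (mod 26).
Reversing it on gfkzl: g(6)→21·(6−22)≡2=c; f(5)→21·(5−22)≡7=h; k(10)→21·(10−22)≡8=i; z(25)→21·(25−22)≡11=l; l(11)→21·(11−22)≡3=d (all mod 26).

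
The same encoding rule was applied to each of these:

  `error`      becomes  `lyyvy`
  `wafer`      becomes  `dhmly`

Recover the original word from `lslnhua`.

Each letter is shifted forward by 7 in the alphabet (a Caesar shift of +7).
Undoing it on lslnhua: l−7=e, s−7=l, l−7=e, n−7=g, h−7=a, u−7=n, a−7=t.

elegant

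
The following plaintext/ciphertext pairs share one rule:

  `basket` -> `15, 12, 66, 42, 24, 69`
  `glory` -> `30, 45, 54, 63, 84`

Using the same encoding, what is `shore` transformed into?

b(#2)→15 and a(#1)→12: differences scale by 3, so n = 3·pos + 9. The formula is n = 3×(alphabet index, a=1) + 9.
On shore: s=19→66, h=8→33, o=15→54, r=18→63, e=5→24.

66, 33, 54, 63, 24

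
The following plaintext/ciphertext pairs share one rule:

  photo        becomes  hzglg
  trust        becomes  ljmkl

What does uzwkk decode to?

chess

Every letter moves 18 places later in the alphabet, wrapping around z→a.
Reversing it on uzwkk: u−18=c, z−18=h, w−18=e, k−18=s, k−18=s.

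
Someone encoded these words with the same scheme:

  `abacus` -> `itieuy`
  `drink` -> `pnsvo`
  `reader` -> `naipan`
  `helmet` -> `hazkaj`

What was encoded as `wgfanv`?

govern

a(0)→i(8) and b(1)→t(19) fit y≡11x+8 (mod 26); the inverse of 11 mod 26 is 19. This is an affine cipher: with a=0,…,z=25, each position x becomes (11x+8) mod 26.
Undoing it on wgfanv: w(22)→19·(22−8)≡6=g; g(6)→19·(6−8)≡14=o; f(5)→19·(5−8)≡21=v; a(0)→19·(0−8)≡4=e; n(13)→19·(13−8)≡17=r; v(21)→19·(21−8)≡13=n (all mod 26).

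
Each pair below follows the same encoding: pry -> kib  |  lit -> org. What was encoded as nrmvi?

miner

Letters are reflected about the middle of the alphabet (position → 25−position): Atbash.
Reversing it on nrmvi: n↔m, r↔i, m↔n, v↔e, i↔r.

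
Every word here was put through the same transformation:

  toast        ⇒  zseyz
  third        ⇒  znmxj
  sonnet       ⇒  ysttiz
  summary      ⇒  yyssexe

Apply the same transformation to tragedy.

The shift depends on letter class: consonant t→z is +6, but vowel o→s is +4. The rule splits by letter class: vowels +4, consonants +6.
For tragedy: t(cons)+6=z, r(cons)+6=x, a(vowel)+4=e, g(cons)+6=m, e(vowel)+4=i, d(cons)+6=j, y(cons)+6=e.

zxemije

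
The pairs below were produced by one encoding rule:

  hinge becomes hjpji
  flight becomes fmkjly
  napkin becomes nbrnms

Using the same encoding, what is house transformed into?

hpwvi

In hinge: h→h is +0, i→j is +1, n→p is +2, g→j is +3 — the shift increases by 1 each position. The shift increases by 1 at each position, starting from +0: 0, 1, 2, ….
Applying it to house: h+0=h, o+1=p, u+2=w, s+3=v, e+4=i.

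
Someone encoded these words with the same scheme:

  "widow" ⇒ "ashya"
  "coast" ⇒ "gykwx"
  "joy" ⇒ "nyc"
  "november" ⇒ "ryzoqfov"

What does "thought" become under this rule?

The shift depends on letter class: consonant w→a is +4, but vowel i→s is +10. Vowels shift forward by 10 and consonants shift forward by 4.
Applying it to thought: t(cons)+4=x, h(cons)+4=l, o(vowel)+10=y, u(vowel)+10=e, g(cons)+4=k, h(cons)+4=l, t(cons)+4=x.

xlyeklx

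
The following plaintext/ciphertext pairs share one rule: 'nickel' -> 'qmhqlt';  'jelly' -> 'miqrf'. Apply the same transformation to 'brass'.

In nickel: n→q is +3, i→m is +4, c→h is +5, k→q is +6 — the shift increases by 1 each position. The shift increases by 1 at each position, starting from +3: 3, 4, 5, ….
For brass: b+3=e, r+4=v, a+5=f, s+6=y, s+7=z.

evfyz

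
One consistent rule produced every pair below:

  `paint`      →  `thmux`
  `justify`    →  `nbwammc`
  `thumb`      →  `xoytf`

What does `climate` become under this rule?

A repeating key of period 2 is used — shifts +4, +7 over and over.
For climate: c+4=g, l+7=s, i+4=m, m+7=t, a+4=e, t+7=a, e+4=i.

gsmteai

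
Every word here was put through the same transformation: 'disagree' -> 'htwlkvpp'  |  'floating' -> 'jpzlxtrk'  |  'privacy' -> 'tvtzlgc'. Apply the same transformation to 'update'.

fthlxp

Two shifts are in play — +11 for a/e/i/o/u, +4 for every other letter.
On update: u(vowel)+11=f, p(cons)+4=t, d(cons)+4=h, a(vowel)+11=l, t(cons)+4=x, e(vowel)+11=p.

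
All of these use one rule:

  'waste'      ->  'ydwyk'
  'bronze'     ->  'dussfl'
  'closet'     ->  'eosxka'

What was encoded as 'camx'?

axis

Letter i (0-indexed) is shifted by i+2, so successive shifts are 2, 3, 4, ….
Decoding camx: c−2=a, a−3=x, m−4=i, x−5=s.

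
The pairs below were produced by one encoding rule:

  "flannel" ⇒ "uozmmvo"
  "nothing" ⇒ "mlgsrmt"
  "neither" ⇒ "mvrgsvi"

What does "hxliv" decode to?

score

This is the alphabet-reversal cipher (Atbash): a becomes z, b becomes y, etc.
Undoing it on hxliv: h↔s, x↔c, l↔o, i↔r, v↔e.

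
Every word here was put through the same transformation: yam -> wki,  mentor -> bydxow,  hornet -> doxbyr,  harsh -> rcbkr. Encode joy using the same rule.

The output letters match the input read backwards, each shifted +10: yam reversed is may. Read the word backwards and shift each letter +10.
On joy: reverse → yoj; then shift: y+10=i, o+10=y, j+10=t.

iyt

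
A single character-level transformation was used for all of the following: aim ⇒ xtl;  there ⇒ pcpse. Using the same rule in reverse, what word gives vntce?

Read the word backwards and shift each letter +11.
Reversing it on vntce: shift back: v−11=k, n−11=c, t−11=i, c−11=r, e−11=t → kcirt; then reverse → trick.

trick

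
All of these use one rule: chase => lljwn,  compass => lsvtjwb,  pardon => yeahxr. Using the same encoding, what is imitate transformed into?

Shifts by position in chase: pos 0: c→l (+9), pos 1: h→l (+4), pos 2: a→j (+9), pos 3: s→w (+4) — repeating every 2. The shifts repeat in a cycle of length 2: positions 0,1,… shift by +9, +4, then the pattern repeats.
Applying it to imitate: i+9=r, m+4=q, i+9=r, t+4=x, a+9=j, t+4=x, e+9=n.

rqrxjxn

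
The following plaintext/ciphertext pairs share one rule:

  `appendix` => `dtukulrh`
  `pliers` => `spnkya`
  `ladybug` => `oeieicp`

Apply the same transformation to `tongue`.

In appendix: a→d is +3, p→t is +4, p→u is +5, e→k is +6 — the shift increases by 1 each position. The shift increases by 1 at each position, starting from +3: 3, 4, 5, ….
For tongue: t+3=w, o+4=s, n+5=s, g+6=m, u+7=b, e+8=m.

wssmbm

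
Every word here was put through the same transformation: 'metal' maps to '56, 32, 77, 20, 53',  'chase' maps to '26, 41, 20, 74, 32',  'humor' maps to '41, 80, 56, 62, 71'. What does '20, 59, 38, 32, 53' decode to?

m(#13)→56 and e(#5)→32: differences scale by 3, so n = 3·pos + 17. Each letter becomes 3×(its alphabet position, a=1..z=26) + 17.
Reversing it on 20, 59, 38, 32, 53: 20→(20−17)÷3=1=a, 59→(59−17)÷3=14=n, 38→(38−17)÷3=7=g, 32→(32−17)÷3=5=e, 53→(53−17)÷3=12=l.

angel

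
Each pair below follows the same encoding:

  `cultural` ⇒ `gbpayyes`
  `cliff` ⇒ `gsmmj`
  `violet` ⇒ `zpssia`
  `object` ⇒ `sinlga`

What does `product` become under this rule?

tyskyjx

Shifts by position in cultural: pos 0: c→g (+4), pos 1: u→b (+7), pos 2: l→p (+4), pos 3: t→a (+7) — repeating every 2. It's a Vigenère-style cipher with numeric key [4,7]: position i shifts by key[i mod 2].
For product: p+4=t, r+7=y, o+4=s, d+7=k, u+4=y, c+7=j, t+4=x.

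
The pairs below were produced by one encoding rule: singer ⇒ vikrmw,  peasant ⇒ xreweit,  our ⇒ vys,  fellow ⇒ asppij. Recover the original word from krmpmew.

The output letters match the input read backwards, each shifted +4: singer reversed is regnis. The word is reversed, then every letter is shifted forward by 4.
Reversing it on krmpmew: shift back: k−4=g, r−4=n, m−4=i, p−4=l, m−4=i, e−4=a, w−4=s → gnilias; then reverse → sailing.

sailing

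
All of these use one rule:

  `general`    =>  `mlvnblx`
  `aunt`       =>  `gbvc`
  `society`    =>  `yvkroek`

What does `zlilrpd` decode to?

teacher

In general: g→m is +6, e→l is +7, n→v is +8, e→n is +9 — the shift increases by 1 each position. The shift increases by 1 at each position, starting from +6: 6, 7, 8, ….
Decoding zlilrpd: z−6=t, l−7=e, i−8=a, l−9=c, r−10=h, p−11=e, d−12=r.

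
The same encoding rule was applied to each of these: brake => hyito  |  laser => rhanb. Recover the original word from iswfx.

The shift increases by 1 at each position, starting from +6: 6, 7, 8, ….
Decoding iswfx: i−6=c, s−7=l, w−8=o, f−9=w, x−10=n.

clown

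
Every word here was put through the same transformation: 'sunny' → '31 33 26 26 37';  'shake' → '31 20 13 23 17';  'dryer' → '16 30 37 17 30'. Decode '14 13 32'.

bat

Letters become their 1-based position plus 12 (so a→13, b→14, …).
Reversing it on 14 13 32: 14→(14−12)÷1=2=b, 13→(13−12)÷1=1=a, 32→(32−12)÷1=20=t.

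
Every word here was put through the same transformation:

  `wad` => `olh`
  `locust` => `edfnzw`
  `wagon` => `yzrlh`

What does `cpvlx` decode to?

The output letters match the input read backwards, each shifted +11: wad reversed is daw. The word is reversed, then every letter is shifted forward by 11.
Decoding cpvlx: shift back: c−11=r, p−11=e, v−11=k, l−11=a, x−11=m → rekam; then reverse → maker.

maker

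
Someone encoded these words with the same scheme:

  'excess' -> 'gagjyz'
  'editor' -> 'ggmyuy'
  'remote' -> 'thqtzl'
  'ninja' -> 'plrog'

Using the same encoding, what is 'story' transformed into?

uwswe

In excess: e→g is +2, x→a is +3, c→g is +4, e→j is +5 — the shift increases by 1 each position. Each letter shifts forward by (position + 2), i.e. 2, 3, 4, … — the shift grows by one for each successive letter.
On story: s+2=u, t+3=w, o+4=s, r+5=w, y+6=e.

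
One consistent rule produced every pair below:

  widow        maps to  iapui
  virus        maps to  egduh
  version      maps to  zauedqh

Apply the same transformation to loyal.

xmkax

The output letters match the input read backwards, each shifted +12: widow reversed is wodiw. Two steps: reverse the string, then apply a Caesar shift of +12.
For loyal: reverse → layol; then shift: l+12=x, a+12=m, y+12=k, o+12=a, l+12=x.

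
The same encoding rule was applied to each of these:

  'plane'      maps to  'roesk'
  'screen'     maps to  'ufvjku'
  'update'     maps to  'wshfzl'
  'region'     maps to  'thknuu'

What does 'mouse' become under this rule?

oryxk

The shift increases by 1 at each position, starting from +2: 2, 3, 4, ….
For mouse: m+2=o, o+3=r, u+4=y, s+5=x, e+6=k.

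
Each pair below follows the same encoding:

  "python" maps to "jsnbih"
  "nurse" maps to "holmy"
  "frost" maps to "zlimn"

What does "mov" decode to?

Compare letters: p→j is +20, y→s is +20, t→n is +20 — a constant shift. This is a Caesar cipher with shift 20.
Decoding mov: m−20=s, o−20=u, v−20=b.

sub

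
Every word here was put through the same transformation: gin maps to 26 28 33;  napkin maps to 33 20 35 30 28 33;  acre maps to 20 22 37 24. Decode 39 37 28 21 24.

tribe

g is letter #7 and maps to 26: an offset of 19. Each letter is replaced by its alphabet position (a=1..z=26) + 19.
Reversing it on 39 37 28 21 24: 39→(39−19)÷1=20=t, 37→(37−19)÷1=18=r, 28→(28−19)÷1=9=i, 21→(21−19)÷1=2=b, 24→(24−19)÷1=5=e.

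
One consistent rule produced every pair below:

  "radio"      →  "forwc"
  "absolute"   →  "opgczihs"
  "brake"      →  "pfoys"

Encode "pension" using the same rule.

This is a Caesar cipher with shift 14.
On pension: p+14=d, e+14=s, n+14=b, s+14=g, i+14=w, o+14=c, n+14=b.

dsbgwcb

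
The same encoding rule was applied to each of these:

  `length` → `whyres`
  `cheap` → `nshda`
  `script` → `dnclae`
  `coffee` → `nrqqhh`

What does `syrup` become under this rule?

The shift depends on letter class: consonant l→w is +11, but vowel e→h is +3. Vowels shift forward by 3 and consonants shift forward by 11.
For syrup: s(cons)+11=d, y(cons)+11=j, r(cons)+11=c, u(vowel)+3=x, p(cons)+11=a.

djcxa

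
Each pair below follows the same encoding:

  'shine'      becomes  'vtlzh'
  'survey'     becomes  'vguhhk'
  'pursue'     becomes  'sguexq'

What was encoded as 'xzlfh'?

Shifts by position in shine: pos 0: s→v (+3), pos 1: h→t (+12), pos 2: i→l (+3), pos 3: n→z (+12) — repeating every 2. It's a Vigenère-style cipher with numeric key [3,12]: position i shifts by key[i mod 2].
Decoding xzlfh: x−3=u, z−12=n, l−3=i, f−12=t, h−3=e.

unite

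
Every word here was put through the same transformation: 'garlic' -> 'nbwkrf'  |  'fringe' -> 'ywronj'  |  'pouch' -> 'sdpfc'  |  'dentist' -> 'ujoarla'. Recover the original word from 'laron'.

g(6)→n(13) and a(0)→b(1) fit y≡15x+1 (mod 26); the inverse of 15 mod 26 is 7. Treating letters as 0–25, the rule is x ↦ 15x + 1 (mod 26).
Reversing it on laron: l(11)→7·(11−1)≡18=s; a(0)→7·(0−1)≡19=t; r(17)→7·(17−1)≡8=i; o(14)→7·(14−1)≡13=n; n(13)→7·(13−1)≡6=g (all mod 26).

sting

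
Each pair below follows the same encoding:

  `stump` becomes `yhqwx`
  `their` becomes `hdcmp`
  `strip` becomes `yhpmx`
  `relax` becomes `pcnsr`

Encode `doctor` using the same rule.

Treating letters as 0–25, the rule is x ↦ 9x + 18 (mod 26).
On doctor: d(3)→9·3+18≡19=t; o(14)→9·14+18≡14=o; c(2)→9·2+18≡10=k; t(19)→9·19+18≡7=h; o(14)→9·14+18≡14=o; r(17)→9·17+18≡15=p (all mod 26).

tokhop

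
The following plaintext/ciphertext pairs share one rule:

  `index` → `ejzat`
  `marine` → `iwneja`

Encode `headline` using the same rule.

Each letter is shifted forward by 22 in the alphabet (a Caesar shift of +22).
For headline: h+22=d, e+22=a, a+22=w, d+22=z, l+22=h, i+22=e, n+22=j, e+22=a.

dawzheja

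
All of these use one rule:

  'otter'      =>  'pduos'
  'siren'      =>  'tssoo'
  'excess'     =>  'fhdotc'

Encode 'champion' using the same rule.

drbwqspx

Shifts by position in otter: pos 0: o→p (+1), pos 1: t→d (+10), pos 2: t→u (+1), pos 3: e→o (+10) — repeating every 2. It's a Vigenère-style cipher with numeric key [1,10]: position i shifts by key[i mod 2].
For champion: c+1=d, h+10=r, a+1=b, m+10=w, p+1=q, i+10=s, o+1=p, n+10=x.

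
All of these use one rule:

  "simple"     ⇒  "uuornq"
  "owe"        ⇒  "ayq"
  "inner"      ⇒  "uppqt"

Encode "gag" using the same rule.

imi

The rule splits by letter class: vowels +12, consonants +2.
For gag: g(cons)+2=i, a(vowel)+12=m, g(cons)+2=i.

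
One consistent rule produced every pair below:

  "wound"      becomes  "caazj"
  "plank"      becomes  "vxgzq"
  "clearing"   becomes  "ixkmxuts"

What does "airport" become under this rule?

guxbudz

Shifts by position in wound: pos 0: w→c (+6), pos 1: o→a (+12), pos 2: u→a (+6), pos 3: n→z (+12) — repeating every 2. It's a Vigenère-style cipher with numeric key [6,12]: position i shifts by key[i mod 2].
On airport: a+6=g, i+12=u, r+6=x, p+12=b, o+6=u, r+12=d, t+6=z.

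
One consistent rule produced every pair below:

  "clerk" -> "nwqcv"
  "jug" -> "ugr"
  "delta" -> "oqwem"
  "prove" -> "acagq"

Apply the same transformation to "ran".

cmy

Vowels shift forward by 12 and consonants shift forward by 11.
Applying it to ran: r(cons)+11=c, a(vowel)+12=m, n(cons)+11=y.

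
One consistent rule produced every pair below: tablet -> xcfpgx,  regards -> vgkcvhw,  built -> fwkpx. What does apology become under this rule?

ctqpqkc

The shift depends on letter class: consonant t→x is +4, but vowel a→c is +2. Vowels shift forward by 2 and consonants shift forward by 4.
On apology: a(vowel)+2=c, p(cons)+4=t, o(vowel)+2=q, l(cons)+4=p, o(vowel)+2=q, g(cons)+4=k, y(cons)+4=c.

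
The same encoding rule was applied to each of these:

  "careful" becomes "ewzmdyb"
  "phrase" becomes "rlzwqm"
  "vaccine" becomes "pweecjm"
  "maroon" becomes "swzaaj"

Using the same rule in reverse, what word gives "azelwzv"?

c(2)→e(4) and a(0)→w(22) fit y≡17x+22 (mod 26); the inverse of 17 mod 26 is 23. Each letter's alphabet position (a=0..z=25) is mapped through 17·x+22 mod 26 — an affine cipher.
Reversing it on azelwzv: a(0)→23·(0−22)≡14=o; z(25)→23·(25−22)≡17=r; e(4)→23·(4−22)≡2=c; l(11)→23·(11−22)≡7=h; w(22)→23·(22−22)≡0=a; z(25)→23·(25−22)≡17=r; v(21)→23·(21−22)≡3=d (all mod 26).

orchard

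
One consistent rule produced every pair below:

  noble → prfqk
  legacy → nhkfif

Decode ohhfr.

medal

Letter i (0-indexed) is shifted by i+2, so successive shifts are 2, 3, 4, ….
Reversing it on ohhfr: o−2=m, h−3=e, h−4=d, f−5=a, r−6=l.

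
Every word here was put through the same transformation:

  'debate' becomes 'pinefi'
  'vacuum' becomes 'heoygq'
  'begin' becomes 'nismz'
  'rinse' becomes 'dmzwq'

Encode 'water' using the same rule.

iefid

Shifts by position in debate: pos 0: d→p (+12), pos 1: e→i (+4), pos 2: b→n (+12), pos 3: a→e (+4) — repeating every 2. The shifts repeat in a cycle of length 2: positions 0,1,… shift by +12, +4, then the pattern repeats.
For water: w+12=i, a+4=e, t+12=f, e+4=i, r+12=d.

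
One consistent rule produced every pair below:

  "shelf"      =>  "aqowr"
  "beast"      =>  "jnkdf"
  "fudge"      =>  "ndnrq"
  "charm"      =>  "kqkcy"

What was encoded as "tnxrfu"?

In shelf: s→a is +8, h→q is +9, e→o is +10, l→w is +11 — the shift increases by 1 each position. Each letter shifts forward by (position + 8), i.e. 8, 9, 10, … — the shift grows by one for each successive letter.
Undoing it on tnxrfu: t−8=l, n−9=e, x−10=n, r−11=g, f−12=t, u−13=h.

length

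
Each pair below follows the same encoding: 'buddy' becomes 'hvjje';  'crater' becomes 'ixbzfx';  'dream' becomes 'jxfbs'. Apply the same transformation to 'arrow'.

bxxpc

The shift depends on letter class: consonant b→h is +6, but vowel u→v is +1. Two shifts are in play — +1 for a/e/i/o/u, +6 for every other letter.
Applying it to arrow: a(vowel)+1=b, r(cons)+6=x, r(cons)+6=x, o(vowel)+1=p, w(cons)+6=c.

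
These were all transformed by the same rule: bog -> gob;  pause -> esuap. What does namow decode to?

woman

The output letters match the input read backwards: bog reversed is gob. It's just the letters in reverse order.
Undoing it on namow: then reverse → woman.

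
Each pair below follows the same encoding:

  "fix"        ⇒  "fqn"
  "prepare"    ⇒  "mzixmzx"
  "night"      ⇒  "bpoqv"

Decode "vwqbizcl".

duration

The output letters match the input read backwards, each shifted +8: fix reversed is xif. Two steps: reverse the string, then apply a Caesar shift of +8.
Reversing it on vwqbizcl: shift back: v−8=n, w−8=o, q−8=i, b−8=t, i−8=a, z−8=r, c−8=u, l−8=d → noitarud; then reverse → duration.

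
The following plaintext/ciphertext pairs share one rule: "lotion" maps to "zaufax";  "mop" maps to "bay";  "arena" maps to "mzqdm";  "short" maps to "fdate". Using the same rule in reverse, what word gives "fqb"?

pet

The output letters match the input read backwards, each shifted +12: lotion reversed is noitol. Read the word backwards and shift each letter +12.
Undoing it on fqb: shift back: f−12=t, q−12=e, b−12=p → tep; then reverse → pet.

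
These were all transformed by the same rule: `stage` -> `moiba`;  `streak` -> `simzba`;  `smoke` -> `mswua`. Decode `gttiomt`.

The output letters match the input read backwards, each shifted +8: stage reversed is egats. Read the word backwards and shift each letter +8.
Reversing it on gttiomt: shift back: g−8=y, t−8=l, t−8=l, i−8=a, o−8=g, m−8=e, t−8=l → yllagel; then reverse → legally.

legally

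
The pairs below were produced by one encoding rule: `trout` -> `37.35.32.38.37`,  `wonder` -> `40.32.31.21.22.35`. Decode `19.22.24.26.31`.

t is letter #20 and maps to 37: an offset of 17. The number is (letter's place in the alphabet, a=1) + 17.
Decoding 19.22.24.26.31: 19→(19−17)÷1=2=b, 22→(22−17)÷1=5=e, 24→(24−17)÷1=7=g, 26→(26−17)÷1=9=i, 31→(31−17)÷1=14=n.

begin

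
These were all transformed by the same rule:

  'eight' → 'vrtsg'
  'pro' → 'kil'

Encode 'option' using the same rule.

lkgrlm

Each pair mirrors across the alphabet (e↔v, i↔r, g↔t): positions sum to 25. Letters are reflected about the middle of the alphabet (position → 25−position): Atbash.
Applying it to option: o↔l, p↔k, t↔g, i↔r, o↔l, n↔m.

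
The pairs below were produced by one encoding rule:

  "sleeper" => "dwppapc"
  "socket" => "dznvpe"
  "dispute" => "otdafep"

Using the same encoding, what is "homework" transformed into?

szxphzcv

Every letter moves 11 places later in the alphabet, wrapping around z→a.
On homework: h+11=s, o+11=z, m+11=x, e+11=p, w+11=h, o+11=z, r+11=c, k+11=v.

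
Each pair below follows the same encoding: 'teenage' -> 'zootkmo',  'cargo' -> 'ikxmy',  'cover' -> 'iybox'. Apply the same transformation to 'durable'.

The shift depends on letter class: consonant t→z is +6, but vowel e→o is +10. Two shifts are in play — +10 for a/e/i/o/u, +6 for every other letter.
For durable: d(cons)+6=j, u(vowel)+10=e, r(cons)+6=x, a(vowel)+10=k, b(cons)+6=h, l(cons)+6=r, e(vowel)+10=o.

jexkhro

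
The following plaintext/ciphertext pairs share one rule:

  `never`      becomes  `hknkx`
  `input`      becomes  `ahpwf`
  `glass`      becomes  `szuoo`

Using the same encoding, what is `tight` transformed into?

n(13)→h(7) and e(4)→k(10) fit y≡17x+20 (mod 26); the inverse of 17 mod 26 is 23. Each letter's alphabet position (a=0..z=25) is mapped through 17·x+20 mod 26 — an affine cipher.
On tight: t(19)→17·19+20≡5=f; i(8)→17·8+20≡0=a; g(6)→17·6+20≡18=s; h(7)→17·7+20≡9=j; t(19)→17·19+20≡5=f (all mod 26).

fasjf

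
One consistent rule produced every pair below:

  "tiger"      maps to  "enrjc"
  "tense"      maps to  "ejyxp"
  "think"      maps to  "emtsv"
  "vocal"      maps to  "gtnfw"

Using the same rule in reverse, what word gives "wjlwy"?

learn

It's a Vigenère-style cipher with numeric key [11,5]: position i shifts by key[i mod 2].
Decoding wjlwy: w−11=l, j−5=e, l−11=a, w−5=r, y−11=n.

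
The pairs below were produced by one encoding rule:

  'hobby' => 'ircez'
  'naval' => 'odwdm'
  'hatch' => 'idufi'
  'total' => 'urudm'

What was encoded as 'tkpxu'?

shout

It's a Vigenère-style cipher with numeric key [1,3]: position i shifts by key[i mod 2].
Undoing it on tkpxu: t−1=s, k−3=h, p−1=o, x−3=u, u−1=t.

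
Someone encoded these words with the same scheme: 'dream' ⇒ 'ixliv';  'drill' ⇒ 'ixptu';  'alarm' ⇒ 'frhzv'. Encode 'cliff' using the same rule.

hrpno

Each letter shifts forward by (position + 5), i.e. 5, 6, 7, … — the shift grows by one for each successive letter.
For cliff: c+5=h, l+6=r, i+7=p, f+8=n, f+9=o.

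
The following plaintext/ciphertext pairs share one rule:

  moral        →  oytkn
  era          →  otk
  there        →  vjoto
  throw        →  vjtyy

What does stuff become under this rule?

The shift depends on letter class: consonant m→o is +2, but vowel o→y is +10. The rule splits by letter class: vowels +10, consonants +2.
On stuff: s(cons)+2=u, t(cons)+2=v, u(vowel)+10=e, f(cons)+2=h, f(cons)+2=h.

uvehh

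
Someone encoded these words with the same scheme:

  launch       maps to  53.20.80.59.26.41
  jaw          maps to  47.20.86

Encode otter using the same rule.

l(#12)→53 and a(#1)→20: differences scale by 3, so n = 3·pos + 17. The formula is n = 3×(alphabet index, a=1) + 17.
On otter: o=15→62, t=20→77, t=20→77, e=5→32, r=18→71.

62.77.77.32.71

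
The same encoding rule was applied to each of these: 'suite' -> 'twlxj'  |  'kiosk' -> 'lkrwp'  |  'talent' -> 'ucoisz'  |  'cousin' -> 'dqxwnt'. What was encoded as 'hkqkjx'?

ginger

In suite: s→t is +1, u→w is +2, i→l is +3, t→x is +4 — the shift increases by 1 each position. Letter i (0-indexed) is shifted by i+1, so successive shifts are 1, 2, 3, ….
Reversing it on hkqkjx: h−1=g, k−2=i, q−3=n, k−4=g, j−5=e, x−6=r.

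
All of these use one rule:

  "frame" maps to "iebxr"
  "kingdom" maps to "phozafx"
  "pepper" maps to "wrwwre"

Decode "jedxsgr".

This is an affine cipher: with a=0,…,z=25, each position x becomes (17x+1) mod 26.
Undoing it on jedxsgr: j(9)→23·(9−1)≡2=c; e(4)→23·(4−1)≡17=r; d(3)→23·(3−1)≡20=u; x(23)→23·(23−1)≡12=m; s(18)→23·(18−1)≡1=b; g(6)→23·(6−1)≡11=l; r(17)→23·(17−1)≡4=e (all mod 26).

crumble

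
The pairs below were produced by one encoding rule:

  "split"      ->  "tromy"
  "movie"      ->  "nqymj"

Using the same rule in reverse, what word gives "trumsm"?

spring

In split: s→t is +1, p→r is +2, l→o is +3, i→m is +4 — the shift increases by 1 each position. The shift increases by 1 at each position, starting from +1: 1, 2, 3, ….
Decoding trumsm: t−1=s, r−2=p, u−3=r, m−4=i, s−5=n, m−6=g.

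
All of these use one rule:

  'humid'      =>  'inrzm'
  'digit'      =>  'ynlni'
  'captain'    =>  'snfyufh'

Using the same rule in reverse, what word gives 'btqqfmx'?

The output letters match the input read backwards, each shifted +5: humid reversed is dimuh. Read the word backwards and shift each letter +5.
Undoing it on btqqfmx: shift back: b−5=w, t−5=o, q−5=l, q−5=l, f−5=a, m−5=h, x−5=s → wollahs; then reverse → shallow.

shallow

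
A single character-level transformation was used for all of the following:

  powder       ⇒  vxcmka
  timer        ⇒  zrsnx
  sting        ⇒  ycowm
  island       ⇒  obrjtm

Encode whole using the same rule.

Shifts by position in powder: pos 0: p→v (+6), pos 1: o→x (+9), pos 2: w→c (+6), pos 3: d→m (+9) — repeating every 2. The shifts repeat in a cycle of length 2: positions 0,1,… shift by +6, +9, then the pattern repeats.
For whole: w+6=c, h+9=q, o+6=u, l+9=u, e+6=k.

cquuk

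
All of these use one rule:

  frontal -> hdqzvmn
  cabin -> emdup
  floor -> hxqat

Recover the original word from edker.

Shifts by position in frontal: pos 0: f→h (+2), pos 1: r→d (+12), pos 2: o→q (+2), pos 3: n→z (+12) — repeating every 2. A repeating key of period 2 is used — shifts +2, +12 over and over.
Decoding edker: e−2=c, d−12=r, k−2=i, e−12=s, r−2=p.

crisp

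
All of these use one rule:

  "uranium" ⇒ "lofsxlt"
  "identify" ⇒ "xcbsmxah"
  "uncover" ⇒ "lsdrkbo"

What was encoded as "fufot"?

alarm

u(20)→l(11) and r(17)→o(14) fit y≡25x+5 (mod 26); the inverse of 25 mod 26 is 25. Each letter's alphabet position (a=0..z=25) is mapped through 25·x+5 mod 26 — an affine cipher.
Reversing it on fufot: f(5)→25·(5−5)≡0=a; u(20)→25·(20−5)≡11=l; f(5)→25·(5−5)≡0=a; o(14)→25·(14−5)≡17=r; t(19)→25·(19−5)≡12=m (all mod 26).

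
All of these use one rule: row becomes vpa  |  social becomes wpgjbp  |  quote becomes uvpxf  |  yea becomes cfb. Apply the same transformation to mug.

The shift depends on letter class: consonant r→v is +4, but vowel o→p is +1. The rule splits by letter class: vowels +1, consonants +4.
On mug: m(cons)+4=q, u(vowel)+1=v, g(cons)+4=k.

qvk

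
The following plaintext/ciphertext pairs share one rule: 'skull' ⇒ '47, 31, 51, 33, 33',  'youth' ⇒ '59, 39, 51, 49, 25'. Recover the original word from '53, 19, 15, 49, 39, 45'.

vector

The formula is n = 2×(alphabet index, a=1) + 9.
Reversing it on 53, 19, 15, 49, 39, 45: 53→(53−9)÷2=22=v, 19→(19−9)÷2=5=e, 15→(15−9)÷2=3=c, 49→(49−9)÷2=20=t, 39→(39−9)÷2=15=o, 45→(45−9)÷2=18=r.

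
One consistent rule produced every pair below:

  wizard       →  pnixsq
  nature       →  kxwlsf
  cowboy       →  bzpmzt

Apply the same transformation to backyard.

mxbrtxsq

This is an affine cipher: with a=0,…,z=25, each position x becomes (15x+23) mod 26.
On backyard: b(1)→15·1+23≡12=m; a(0)→15·0+23≡23=x; c(2)→15·2+23≡1=b; k(10)→15·10+23≡17=r; y(24)→15·24+23≡19=t; a(0)→15·0+23≡23=x; r(17)→15·17+23≡18=s; d(3)→15·3+23≡16=q (all mod 26).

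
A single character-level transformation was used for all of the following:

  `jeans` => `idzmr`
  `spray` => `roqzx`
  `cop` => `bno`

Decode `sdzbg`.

Compare letters: j→i is +25, e→d is +25, a→z is +25 — a constant shift. This is a Caesar cipher with shift 25.
Undoing it on sdzbg: s−25=t, d−25=e, z−25=a, b−25=c, g−25=h.

teach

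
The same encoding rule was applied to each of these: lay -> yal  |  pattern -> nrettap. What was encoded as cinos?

sonic

The word is simply reversed.
Reversing it on cinos: then reverse → sonic.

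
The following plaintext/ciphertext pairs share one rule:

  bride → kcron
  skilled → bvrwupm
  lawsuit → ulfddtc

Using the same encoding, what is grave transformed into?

Shifts by position in bride: pos 0: b→k (+9), pos 1: r→c (+11), pos 2: i→r (+9), pos 3: d→o (+11) — repeating every 2. It's a Vigenère-style cipher with numeric key [9,11]: position i shifts by key[i mod 2].
On grave: g+9=p, r+11=c, a+9=j, v+11=g, e+9=n.

pcjgn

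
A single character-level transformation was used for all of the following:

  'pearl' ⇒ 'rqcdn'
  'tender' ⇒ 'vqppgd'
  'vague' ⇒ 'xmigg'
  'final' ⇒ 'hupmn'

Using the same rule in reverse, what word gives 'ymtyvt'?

Shifts by position in pearl: pos 0: p→r (+2), pos 1: e→q (+12), pos 2: a→c (+2), pos 3: r→d (+12) — repeating every 2. A repeating key of period 2 is used — shifts +2, +12 over and over.
Undoing it on ymtyvt: y−2=w, m−12=a, t−2=r, y−12=m, v−2=t, t−12=h.

warmth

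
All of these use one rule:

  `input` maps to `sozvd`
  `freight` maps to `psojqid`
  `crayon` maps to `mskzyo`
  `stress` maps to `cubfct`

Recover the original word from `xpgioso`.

nowhere

Shifts by position in input: pos 0: i→s (+10), pos 1: n→o (+1), pos 2: p→z (+10), pos 3: u→v (+1) — repeating every 2. The shifts repeat in a cycle of length 2: positions 0,1,… shift by +10, +1, then the pattern repeats.
Reversing it on xpgioso: x−10=n, p−1=o, g−10=w, i−1=h, o−10=e, s−1=r, o−10=e.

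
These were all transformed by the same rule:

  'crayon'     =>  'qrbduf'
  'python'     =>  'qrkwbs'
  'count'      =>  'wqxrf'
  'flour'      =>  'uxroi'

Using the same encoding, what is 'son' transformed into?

qrv

Two steps: reverse the string, then apply a Caesar shift of +3.
Applying it to son: reverse → nos; then shift: n+3=q, o+3=r, s+3=v.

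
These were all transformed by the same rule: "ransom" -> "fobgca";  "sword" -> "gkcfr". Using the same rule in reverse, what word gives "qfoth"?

craft

Compare letters: r→f is +14, a→o is +14, n→b is +14 — a constant shift. Each letter is shifted forward by 14 in the alphabet (a Caesar shift of +14).
Reversing it on qfoth: q−14=c, f−14=r, o−14=a, t−14=f, h−14=t.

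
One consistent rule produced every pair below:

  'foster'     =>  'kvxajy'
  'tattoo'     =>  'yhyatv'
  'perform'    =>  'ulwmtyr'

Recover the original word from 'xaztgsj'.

A repeating key of period 2 is used — shifts +5, +7 over and over.
Decoding xaztgsj: x−5=s, a−7=t, z−5=u, t−7=m, g−5=b, s−7=l, j−5=e.

stumble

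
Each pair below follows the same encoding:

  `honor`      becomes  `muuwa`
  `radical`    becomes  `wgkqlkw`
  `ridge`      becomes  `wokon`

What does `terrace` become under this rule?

ykyzjmp

In honor: h→m is +5, o→u is +6, n→u is +7, o→w is +8 — the shift increases by 1 each position. Letter i (0-indexed) is shifted by i+5, so successive shifts are 5, 6, 7, ….
On terrace: t+5=y, e+6=k, r+7=y, r+8=z, a+9=j, c+10=m, e+11=p.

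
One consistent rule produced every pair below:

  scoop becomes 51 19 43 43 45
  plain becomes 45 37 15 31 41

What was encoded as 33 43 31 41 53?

joint

s(#19)→51 and c(#3)→19: differences scale by 2, so n = 2·pos + 13. With a=1..z=26, the number is 2·pos + 13.
Decoding 33 43 31 41 53: 33→(33−13)÷2=10=j, 43→(43−13)÷2=15=o, 31→(31−13)÷2=9=i, 41→(41−13)÷2=14=n, 53→(53−13)÷2=20=t.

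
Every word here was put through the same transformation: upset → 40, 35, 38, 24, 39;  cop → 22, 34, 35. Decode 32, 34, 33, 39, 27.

month

u is letter #21 and maps to 40: an offset of 19. Letters become their 1-based position plus 19 (so a→20, b→21, …).
Reversing it on 32, 34, 33, 39, 27: 32→(32−19)÷1=13=m, 34→(34−19)÷1=15=o, 33→(33−19)÷1=14=n, 39→(39−19)÷1=20=t, 27→(27−19)÷1=8=h.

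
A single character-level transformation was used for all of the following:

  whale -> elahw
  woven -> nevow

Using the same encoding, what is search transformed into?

It's just the letters in reverse order.
On search: reverse → hcraes.

hcraes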